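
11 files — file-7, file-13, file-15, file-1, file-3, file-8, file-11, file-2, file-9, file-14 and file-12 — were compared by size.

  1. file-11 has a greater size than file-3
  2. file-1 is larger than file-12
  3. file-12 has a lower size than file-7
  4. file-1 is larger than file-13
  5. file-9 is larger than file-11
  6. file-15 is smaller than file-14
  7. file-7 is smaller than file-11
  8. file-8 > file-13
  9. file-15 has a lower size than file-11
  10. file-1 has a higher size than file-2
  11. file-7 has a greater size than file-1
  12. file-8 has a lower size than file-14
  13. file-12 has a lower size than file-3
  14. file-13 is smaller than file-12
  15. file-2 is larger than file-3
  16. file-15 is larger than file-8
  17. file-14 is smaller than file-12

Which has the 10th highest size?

file-8

Piecing the relations together gives one ordering: file-13 < file-8 < file-15 < file-14 < file-12 < file-3 < file-2 < file-1 < file-7 < file-11 < file-9.
Counting 10 from the largest end gives file-8.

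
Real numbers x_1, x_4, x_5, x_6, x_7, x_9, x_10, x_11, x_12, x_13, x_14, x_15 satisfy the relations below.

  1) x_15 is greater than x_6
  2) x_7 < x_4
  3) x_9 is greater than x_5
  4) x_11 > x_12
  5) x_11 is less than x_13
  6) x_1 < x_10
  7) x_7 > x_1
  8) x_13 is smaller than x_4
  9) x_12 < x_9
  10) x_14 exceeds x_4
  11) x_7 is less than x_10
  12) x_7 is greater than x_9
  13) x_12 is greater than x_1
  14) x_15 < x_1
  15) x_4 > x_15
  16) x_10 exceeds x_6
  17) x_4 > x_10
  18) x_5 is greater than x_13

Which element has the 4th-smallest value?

Chaining the given pairs: x_6 < x_15 < x_1 < x_12 < x_11 < x_13 < x_5 < x_9 < x_7 < x_10 < x_4 < x_14.
The 4th smallest is x_12.

x_12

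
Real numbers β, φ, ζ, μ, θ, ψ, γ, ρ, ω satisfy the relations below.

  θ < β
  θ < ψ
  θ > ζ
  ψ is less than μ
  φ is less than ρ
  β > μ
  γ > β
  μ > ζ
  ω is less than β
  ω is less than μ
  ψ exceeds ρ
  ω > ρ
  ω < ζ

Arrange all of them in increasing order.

Nothing is placed below φ, so it is least; from there φ < ρ; ρ < ω; ω < ζ; ζ < θ; θ < ψ; ψ < μ; μ < β; β < γ, each given directly.

φ < ρ < ω < ζ < θ < ψ < μ < β < γ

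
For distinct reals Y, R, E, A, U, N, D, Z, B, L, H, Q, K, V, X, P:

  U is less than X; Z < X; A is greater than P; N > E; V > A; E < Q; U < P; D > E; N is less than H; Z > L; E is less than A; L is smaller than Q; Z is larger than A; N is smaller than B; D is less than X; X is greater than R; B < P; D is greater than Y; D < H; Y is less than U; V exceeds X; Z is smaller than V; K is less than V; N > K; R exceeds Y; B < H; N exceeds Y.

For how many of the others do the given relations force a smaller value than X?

From X the given relations immediately reach U, D, Z, R.
From those, E, L, Y, A — 8 in total.
From those, P — 9 in total.
From those, B — 10 in total.
From those, N — 11 in total.
From those, K — 12 in total.
No other element is forced below X by the given relations, so the count is 12.

12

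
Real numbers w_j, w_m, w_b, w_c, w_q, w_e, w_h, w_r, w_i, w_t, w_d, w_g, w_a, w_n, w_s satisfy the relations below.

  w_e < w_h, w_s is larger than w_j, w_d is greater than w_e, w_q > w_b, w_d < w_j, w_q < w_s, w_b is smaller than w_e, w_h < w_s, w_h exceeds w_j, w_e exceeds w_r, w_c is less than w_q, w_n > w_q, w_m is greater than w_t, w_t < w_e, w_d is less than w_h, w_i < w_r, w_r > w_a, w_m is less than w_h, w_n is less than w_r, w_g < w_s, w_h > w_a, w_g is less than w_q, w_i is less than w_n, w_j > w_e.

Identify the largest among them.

Chaining downward from w_s: directly below it, w_g, w_q, w_j, w_h; then w_c, w_a, w_m, w_b, w_e, w_d; then w_t, w_r; then w_i, w_n.
That covers every other element, and nothing is given above w_s, so w_s is the largest.

w_s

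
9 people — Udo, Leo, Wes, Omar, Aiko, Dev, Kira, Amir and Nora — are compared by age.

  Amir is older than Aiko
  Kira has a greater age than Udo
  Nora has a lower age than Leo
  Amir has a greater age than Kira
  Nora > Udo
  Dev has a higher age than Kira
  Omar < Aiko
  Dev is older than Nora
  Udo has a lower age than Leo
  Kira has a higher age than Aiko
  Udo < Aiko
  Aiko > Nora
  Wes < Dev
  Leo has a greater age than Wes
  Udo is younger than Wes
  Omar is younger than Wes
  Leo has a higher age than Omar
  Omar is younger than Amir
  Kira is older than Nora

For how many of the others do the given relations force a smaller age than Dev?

6

The elements the relations force below Dev are Omar, Udo, Nora, Aiko, Kira, Wes — no chain reaches any other.
That is 6.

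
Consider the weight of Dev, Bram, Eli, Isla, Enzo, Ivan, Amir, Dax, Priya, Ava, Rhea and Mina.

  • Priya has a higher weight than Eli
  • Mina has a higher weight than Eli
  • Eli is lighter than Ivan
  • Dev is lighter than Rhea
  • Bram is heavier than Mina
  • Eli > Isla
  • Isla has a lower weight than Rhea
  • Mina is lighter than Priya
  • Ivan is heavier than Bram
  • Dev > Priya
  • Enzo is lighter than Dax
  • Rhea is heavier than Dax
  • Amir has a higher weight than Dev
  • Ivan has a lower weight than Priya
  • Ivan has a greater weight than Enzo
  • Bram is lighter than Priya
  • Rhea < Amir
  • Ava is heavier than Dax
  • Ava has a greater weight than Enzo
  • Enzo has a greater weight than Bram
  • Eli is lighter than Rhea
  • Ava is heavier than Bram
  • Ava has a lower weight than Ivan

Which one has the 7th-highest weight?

The consecutive relations fix a unique order: Isla < Eli < Mina < Bram < Enzo < Dax < Ava < Ivan < Priya < Dev < Rhea < Amir.
Counting 7 from the largest end gives Dax.

Dax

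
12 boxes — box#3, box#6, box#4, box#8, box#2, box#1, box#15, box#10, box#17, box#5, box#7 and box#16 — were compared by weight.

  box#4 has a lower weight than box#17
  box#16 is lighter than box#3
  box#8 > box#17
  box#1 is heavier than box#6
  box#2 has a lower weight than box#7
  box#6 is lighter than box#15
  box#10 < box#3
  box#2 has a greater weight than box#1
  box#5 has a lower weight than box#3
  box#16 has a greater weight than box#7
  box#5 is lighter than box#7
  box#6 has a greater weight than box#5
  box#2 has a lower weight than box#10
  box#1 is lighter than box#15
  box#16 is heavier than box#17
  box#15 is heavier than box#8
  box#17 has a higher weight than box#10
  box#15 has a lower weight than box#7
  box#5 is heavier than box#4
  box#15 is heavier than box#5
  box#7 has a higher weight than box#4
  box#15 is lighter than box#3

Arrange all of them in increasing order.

box#4 < box#5 < box#6 < box#1 < box#2 < box#10 < box#17 < box#8 < box#15 < box#7 < box#16 < box#3

The consecutive links are each given: box#4 < box#5; box#5 < box#6; box#6 < box#1; box#1 < box#2; box#2 < box#10; box#10 < box#17; box#17 < box#8; box#8 < box#15; box#15 < box#7; box#7 < box#16; box#16 < box#3.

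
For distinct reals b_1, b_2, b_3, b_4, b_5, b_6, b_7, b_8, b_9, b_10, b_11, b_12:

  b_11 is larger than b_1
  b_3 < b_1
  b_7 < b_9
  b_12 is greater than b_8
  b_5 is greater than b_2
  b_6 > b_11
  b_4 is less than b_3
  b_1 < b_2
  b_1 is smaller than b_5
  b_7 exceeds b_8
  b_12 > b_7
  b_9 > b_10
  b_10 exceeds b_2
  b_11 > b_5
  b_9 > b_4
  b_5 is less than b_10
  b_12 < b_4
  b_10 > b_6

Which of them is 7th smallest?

b_2

Piecing the relations together gives one ordering: b_8 < b_7 < b_12 < b_4 < b_3 < b_1 < b_2 < b_5 < b_11 < b_6 < b_10 < b_9.
Counting 7 from the smallest end gives b_2.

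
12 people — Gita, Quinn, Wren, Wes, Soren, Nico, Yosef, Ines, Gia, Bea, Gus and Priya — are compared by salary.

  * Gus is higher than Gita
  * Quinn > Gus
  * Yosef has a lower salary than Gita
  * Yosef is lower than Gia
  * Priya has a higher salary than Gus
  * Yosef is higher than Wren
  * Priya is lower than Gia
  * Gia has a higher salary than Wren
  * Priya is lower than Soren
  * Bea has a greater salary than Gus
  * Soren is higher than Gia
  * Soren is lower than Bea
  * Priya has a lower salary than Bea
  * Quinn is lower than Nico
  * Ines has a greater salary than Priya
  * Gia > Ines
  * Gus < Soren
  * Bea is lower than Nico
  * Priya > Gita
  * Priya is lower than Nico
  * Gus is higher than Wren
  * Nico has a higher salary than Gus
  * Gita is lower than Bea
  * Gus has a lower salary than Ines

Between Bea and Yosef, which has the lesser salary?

Yosef

Yosef < Gita < Gus < Priya < Ines < Gia < Soren < Bea, by transitivity through Gita, Gus, Priya, Ines, Gia, Soren.
So Yosef < Bea; Yosef is the lower of the two.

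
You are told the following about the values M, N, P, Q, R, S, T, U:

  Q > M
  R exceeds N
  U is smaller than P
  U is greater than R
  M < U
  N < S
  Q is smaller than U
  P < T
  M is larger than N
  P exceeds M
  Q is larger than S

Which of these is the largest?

Chaining downward from T: directly below it, P; then M, U; then N, R, Q; then S.
That covers every other element, and nothing is given above T, so T is the largest.

T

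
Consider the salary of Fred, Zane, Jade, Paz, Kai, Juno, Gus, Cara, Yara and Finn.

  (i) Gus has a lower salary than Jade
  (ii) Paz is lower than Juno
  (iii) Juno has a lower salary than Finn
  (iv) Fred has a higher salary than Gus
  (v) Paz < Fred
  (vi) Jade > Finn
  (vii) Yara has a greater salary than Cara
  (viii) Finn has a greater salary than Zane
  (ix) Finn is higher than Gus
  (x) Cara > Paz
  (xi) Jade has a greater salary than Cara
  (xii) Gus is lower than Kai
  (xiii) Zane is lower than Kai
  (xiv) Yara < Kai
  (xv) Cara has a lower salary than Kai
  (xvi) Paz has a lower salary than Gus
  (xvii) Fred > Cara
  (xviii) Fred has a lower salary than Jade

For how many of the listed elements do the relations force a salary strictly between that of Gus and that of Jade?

2

Chaining upward from Gus reaches: Finn, Fred, Kai.
Chaining downward from Jade reaches: Zane, Paz, Cara, Juno, Finn, Fred.
Strictly between Gus and Jade are those in both lists: Finn, Fred — 2 elements.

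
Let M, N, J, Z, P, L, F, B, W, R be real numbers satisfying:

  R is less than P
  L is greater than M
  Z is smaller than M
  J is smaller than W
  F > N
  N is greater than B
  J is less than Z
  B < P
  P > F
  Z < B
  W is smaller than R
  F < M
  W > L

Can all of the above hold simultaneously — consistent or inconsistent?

consistent

The single ordering J < Z < B < N < F < M < L < W < R < P satisfies every listed relation, so no contradiction arises.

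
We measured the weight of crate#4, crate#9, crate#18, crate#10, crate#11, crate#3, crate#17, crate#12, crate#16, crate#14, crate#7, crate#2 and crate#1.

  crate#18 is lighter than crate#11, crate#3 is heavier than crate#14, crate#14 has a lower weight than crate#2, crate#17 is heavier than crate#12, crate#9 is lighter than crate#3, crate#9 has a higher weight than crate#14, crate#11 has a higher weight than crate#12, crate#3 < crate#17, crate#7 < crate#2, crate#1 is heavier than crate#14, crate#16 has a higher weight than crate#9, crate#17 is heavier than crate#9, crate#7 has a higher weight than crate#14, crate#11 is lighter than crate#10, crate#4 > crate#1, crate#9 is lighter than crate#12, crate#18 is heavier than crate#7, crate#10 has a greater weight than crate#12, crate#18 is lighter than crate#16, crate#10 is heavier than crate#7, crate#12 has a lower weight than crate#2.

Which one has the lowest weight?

crate#14

crate#7 is not least since crate#14 < crate#7; crate#9 is not least since crate#14 < crate#9; crate#3 is not least since crate#14 < crate#3; crate#18 is not least since crate#7 < crate#18; crate#12 is not least since crate#9 < crate#12; crate#1 is not least since crate#14 < crate#1; crate#11 is not least since crate#12 < crate#11; crate#4 is not least since crate#1 < crate#4; crate#17 is not least since crate#3 < crate#17; crate#2 is not least since crate#12 < crate#2; crate#10 is not least since crate#7 < crate#10; crate#16 is not least since crate#18 < crate#16.
Only crate#14 has nothing below it, so crate#14 is the lowest weight.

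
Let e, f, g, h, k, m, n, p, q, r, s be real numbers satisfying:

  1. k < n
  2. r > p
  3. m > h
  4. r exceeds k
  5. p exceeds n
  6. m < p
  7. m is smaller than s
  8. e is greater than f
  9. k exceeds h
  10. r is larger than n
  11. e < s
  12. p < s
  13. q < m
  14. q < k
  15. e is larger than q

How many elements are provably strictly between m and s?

Chaining upward from m reaches: p, r.
Chaining downward from s reaches: h, q, k, n, f, e, p.
Strictly between m and s are those in both lists: p — 1 element.

1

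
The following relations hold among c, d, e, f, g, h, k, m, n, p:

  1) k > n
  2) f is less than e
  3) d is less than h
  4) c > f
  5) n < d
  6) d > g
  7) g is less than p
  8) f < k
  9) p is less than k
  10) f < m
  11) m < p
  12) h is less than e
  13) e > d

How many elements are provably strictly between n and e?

2

The relations place n below e. An element lies strictly between them when it is forced above n and also forced below e.
Above n: {d, h, k}. Below e: {g, f, d, h}.
Intersection: {d, h} — 2.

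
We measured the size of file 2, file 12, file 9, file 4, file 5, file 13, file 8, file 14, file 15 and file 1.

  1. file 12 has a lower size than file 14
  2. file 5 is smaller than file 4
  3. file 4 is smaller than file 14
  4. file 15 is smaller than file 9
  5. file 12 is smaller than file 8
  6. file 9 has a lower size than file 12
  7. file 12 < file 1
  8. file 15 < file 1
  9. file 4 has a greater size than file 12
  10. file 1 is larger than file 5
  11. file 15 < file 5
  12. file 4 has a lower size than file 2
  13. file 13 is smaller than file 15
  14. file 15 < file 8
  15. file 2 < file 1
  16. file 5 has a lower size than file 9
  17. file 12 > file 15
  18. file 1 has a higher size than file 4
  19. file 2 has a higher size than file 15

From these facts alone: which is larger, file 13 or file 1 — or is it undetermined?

file 1

Chaining the given relations: file 13 < file 15 < file 5 < file 9 < file 12 < file 4 < file 2 < file 1.
So file 1 is larger.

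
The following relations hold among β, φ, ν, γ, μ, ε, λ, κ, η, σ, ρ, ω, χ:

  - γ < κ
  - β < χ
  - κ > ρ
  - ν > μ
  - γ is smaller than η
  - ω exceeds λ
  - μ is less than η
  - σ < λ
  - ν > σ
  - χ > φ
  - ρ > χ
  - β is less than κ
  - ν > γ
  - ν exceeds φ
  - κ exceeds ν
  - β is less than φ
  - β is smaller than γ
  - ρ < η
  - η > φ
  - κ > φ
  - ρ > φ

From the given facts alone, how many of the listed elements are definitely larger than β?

7

The elements the relations force above β are φ, χ, γ, ν, ρ, η, κ — no chain reaches any other.
That is 7.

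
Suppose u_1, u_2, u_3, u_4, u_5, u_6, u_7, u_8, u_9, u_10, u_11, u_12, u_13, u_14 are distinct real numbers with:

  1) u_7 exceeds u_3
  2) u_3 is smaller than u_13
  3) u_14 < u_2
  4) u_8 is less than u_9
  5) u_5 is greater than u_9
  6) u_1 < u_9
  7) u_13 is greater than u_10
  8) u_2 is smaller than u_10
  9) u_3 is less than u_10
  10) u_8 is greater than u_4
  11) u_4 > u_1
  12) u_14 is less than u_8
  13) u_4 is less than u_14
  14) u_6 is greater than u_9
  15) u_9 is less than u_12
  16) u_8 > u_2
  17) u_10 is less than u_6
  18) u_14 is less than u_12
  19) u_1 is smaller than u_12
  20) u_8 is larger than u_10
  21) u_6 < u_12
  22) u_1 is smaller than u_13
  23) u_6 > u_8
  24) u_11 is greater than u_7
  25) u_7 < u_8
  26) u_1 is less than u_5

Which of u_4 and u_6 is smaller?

u_4

Link the given pairs in sequence: u_4 < u_14; u_14 < u_2; u_2 < u_10; u_10 < u_8; u_8 < u_9; u_9 < u_6.
Together: u_4 < u_14 < u_2 < u_10 < u_8 < u_9 < u_6.
So u_4 < u_6; u_4 is the smaller of the two.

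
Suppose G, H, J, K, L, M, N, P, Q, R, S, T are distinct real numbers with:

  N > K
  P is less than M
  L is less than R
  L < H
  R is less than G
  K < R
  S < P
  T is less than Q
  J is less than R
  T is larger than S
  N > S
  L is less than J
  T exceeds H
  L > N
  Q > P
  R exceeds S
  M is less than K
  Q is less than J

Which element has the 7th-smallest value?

The consecutive relations fix a unique order: S < P < M < K < N < L < H < T < Q < J < R < G.
The 7th smallest is H.

H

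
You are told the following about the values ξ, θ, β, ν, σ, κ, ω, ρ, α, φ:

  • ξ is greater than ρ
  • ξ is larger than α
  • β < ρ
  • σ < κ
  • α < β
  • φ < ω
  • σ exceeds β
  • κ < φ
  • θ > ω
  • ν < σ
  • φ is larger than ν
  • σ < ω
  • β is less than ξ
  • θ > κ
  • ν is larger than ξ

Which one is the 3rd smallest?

ρ

Piecing the relations together gives one ordering: α < β < ρ < ξ < ν < σ < κ < φ < ω < θ.
The 3rd smallest is ρ.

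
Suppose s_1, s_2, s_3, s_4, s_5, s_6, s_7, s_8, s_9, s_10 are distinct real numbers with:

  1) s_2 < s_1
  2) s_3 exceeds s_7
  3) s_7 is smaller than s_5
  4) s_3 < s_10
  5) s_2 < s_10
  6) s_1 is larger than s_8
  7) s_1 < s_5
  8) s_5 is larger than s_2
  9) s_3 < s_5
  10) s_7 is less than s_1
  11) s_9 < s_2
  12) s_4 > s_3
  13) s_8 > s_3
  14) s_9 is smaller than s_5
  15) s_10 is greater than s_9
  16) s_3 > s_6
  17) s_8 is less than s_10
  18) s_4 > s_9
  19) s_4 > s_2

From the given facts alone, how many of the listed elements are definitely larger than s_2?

Directly above s_2: s_1, s_4, s_5, s_10.
No other element is forced above s_2 by the given relations, so the count is 4.

4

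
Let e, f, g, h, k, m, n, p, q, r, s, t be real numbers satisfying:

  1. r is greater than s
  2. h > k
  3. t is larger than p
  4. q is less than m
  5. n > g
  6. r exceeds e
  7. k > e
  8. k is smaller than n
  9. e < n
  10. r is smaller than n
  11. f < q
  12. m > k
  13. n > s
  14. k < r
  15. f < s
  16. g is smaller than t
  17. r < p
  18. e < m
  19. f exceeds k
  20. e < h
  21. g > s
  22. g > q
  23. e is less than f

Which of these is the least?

e

k is not least since e < k; f is not least since e < f; s is not least since f < s; r is not least since s < r; p is not least since r < p; h is not least since k < h; q is not least since f < q; g is not least since s < g; n is not least since r < n; m is not least since q < m; t is not least since g < t.
Only e has nothing below it, so e is the least.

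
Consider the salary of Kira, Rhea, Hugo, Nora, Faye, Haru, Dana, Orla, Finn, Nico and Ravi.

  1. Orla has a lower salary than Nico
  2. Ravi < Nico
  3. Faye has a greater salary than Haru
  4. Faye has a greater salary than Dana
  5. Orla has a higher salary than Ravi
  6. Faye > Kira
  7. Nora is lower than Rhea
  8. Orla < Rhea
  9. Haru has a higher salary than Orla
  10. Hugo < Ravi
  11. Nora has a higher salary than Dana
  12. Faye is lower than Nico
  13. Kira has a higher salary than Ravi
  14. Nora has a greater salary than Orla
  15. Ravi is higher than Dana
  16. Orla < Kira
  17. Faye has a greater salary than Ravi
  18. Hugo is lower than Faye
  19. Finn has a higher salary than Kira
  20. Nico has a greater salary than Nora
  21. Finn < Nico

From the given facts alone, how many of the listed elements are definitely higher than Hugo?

From Hugo the given relations immediately reach Ravi, Faye.
From those, Orla, Kira, Nico — 5 in total.
From those, Nora, Rhea, Haru, Finn — 9 in total.
Nothing else is reachable above Hugo; 9 in all.

9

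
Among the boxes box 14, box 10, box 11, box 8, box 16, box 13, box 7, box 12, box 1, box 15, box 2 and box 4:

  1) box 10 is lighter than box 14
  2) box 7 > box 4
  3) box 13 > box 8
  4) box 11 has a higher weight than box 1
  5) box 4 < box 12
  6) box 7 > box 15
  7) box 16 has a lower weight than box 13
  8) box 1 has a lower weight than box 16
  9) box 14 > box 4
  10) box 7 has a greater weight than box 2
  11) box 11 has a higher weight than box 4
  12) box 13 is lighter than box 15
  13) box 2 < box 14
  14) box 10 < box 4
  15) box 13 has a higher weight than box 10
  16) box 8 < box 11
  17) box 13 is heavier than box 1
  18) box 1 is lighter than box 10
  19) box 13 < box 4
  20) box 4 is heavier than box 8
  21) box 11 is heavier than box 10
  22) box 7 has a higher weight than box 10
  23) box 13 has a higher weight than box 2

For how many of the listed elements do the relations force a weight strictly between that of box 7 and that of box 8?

3

The relations place box 8 below box 7. An element lies strictly between them when it is forced above box 8 and also forced below box 7.
Above box 8: {box 13, box 15, box 4, box 11, box 14, box 12}. Below box 7: {box 2, box 1, box 16, box 10, box 13, box 15, box 4}.
Intersection: {box 13, box 15, box 4} — 3.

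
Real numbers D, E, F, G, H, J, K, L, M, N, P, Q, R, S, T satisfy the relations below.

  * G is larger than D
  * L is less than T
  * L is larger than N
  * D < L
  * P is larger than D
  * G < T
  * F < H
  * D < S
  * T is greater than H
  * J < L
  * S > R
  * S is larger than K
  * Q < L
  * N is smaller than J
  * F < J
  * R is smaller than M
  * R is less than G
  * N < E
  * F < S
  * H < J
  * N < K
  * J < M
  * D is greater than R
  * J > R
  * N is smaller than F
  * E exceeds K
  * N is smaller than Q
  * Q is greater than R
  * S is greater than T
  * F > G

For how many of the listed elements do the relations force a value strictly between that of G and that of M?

The relations place G below M. An element lies strictly between them when it is forced above G and also forced below M.
Above G: {F, H, J, L, T, S}. Below M: {R, D, N, F, H, J}.
Intersection: {F, H, J} — 3.

3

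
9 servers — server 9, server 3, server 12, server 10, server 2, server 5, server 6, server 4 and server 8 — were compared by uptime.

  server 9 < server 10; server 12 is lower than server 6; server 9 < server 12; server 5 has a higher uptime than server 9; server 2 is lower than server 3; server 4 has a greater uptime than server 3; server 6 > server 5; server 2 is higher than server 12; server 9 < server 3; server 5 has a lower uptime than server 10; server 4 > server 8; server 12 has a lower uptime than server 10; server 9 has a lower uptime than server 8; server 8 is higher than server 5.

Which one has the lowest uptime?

server 9

Chaining upward from server 9: directly above it, server 5, server 12, server 10, server 8, server 3; then server 2, server 6, server 4.
That covers every other element, and nothing is given below server 9, so server 9 is the lowest uptime.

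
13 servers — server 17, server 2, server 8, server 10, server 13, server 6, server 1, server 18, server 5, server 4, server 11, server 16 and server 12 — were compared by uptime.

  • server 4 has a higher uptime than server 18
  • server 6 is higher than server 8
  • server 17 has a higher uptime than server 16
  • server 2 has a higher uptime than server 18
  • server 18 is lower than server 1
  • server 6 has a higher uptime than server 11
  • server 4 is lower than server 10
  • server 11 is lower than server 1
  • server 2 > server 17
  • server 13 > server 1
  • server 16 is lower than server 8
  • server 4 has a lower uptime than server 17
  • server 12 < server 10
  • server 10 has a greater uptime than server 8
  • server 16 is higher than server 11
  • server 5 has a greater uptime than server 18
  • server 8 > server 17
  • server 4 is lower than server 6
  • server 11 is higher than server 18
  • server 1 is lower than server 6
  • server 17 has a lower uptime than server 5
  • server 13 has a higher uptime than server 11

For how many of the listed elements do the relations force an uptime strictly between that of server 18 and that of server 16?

The relations place server 18 below server 16. An element lies strictly between them when it is forced above server 18 and also forced below server 16.
Above server 18: {server 4, server 11, server 17, server 1, server 2, server 8, server 5, server 10, server 6, server 13}. Below server 16: {server 11}.
Intersection: {server 11} — 1.

1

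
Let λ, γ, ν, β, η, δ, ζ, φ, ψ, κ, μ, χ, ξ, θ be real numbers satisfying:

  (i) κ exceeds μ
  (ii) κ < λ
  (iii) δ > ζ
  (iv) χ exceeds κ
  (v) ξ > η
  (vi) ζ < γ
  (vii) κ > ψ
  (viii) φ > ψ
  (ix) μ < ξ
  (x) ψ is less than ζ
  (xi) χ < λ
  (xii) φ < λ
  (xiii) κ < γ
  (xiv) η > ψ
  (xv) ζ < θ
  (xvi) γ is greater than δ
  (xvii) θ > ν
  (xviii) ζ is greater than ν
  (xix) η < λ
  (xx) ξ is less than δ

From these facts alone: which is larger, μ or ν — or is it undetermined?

Following every chain through μ: above μ we get ξ, δ, κ, χ, λ, γ.
ν is not reached, and no chain runs the other way from ν to μ.
So the given relations leave the order of μ and ν undetermined.

undetermined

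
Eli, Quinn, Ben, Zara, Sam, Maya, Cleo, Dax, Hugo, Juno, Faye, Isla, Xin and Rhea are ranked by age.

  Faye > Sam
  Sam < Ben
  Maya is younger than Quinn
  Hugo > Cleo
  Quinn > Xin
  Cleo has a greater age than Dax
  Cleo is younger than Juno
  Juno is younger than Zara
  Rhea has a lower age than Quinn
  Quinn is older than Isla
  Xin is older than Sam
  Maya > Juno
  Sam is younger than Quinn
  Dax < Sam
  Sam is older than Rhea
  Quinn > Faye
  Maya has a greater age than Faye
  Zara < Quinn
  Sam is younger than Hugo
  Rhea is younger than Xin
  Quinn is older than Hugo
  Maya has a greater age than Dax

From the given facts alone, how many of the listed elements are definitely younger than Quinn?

From Quinn the given relations immediately reach Isla, Rhea, Sam, Faye, Zara, Maya, Hugo, Xin.
From those, Dax, Cleo, Juno — 11 in total.
No other element is forced below Quinn by the given relations, so the count is 11.

11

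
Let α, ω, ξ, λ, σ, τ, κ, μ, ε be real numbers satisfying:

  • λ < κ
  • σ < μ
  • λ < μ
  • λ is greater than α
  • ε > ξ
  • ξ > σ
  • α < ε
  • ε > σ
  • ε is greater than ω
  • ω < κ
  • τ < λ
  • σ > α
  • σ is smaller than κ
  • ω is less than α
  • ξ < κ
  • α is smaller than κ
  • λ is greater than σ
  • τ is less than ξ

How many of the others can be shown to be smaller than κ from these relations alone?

6

The elements the relations force below κ are ω, τ, α, σ, ξ, λ — no chain reaches any other.
That is 6.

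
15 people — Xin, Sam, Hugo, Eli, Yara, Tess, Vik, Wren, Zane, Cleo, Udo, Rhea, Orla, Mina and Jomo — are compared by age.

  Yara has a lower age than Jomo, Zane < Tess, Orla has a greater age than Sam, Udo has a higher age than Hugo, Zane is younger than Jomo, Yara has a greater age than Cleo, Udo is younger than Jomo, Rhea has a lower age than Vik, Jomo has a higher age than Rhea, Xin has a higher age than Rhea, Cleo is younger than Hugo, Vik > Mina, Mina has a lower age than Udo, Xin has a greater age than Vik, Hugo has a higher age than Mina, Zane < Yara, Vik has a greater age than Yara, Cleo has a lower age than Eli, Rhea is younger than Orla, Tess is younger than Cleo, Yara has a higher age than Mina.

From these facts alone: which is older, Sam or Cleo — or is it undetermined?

Following every chain through Sam: above Sam we get Orla.
Cleo is not reached, and no chain runs the other way from Cleo to Sam.
So the given relations leave the order of Sam and Cleo undetermined.

undetermined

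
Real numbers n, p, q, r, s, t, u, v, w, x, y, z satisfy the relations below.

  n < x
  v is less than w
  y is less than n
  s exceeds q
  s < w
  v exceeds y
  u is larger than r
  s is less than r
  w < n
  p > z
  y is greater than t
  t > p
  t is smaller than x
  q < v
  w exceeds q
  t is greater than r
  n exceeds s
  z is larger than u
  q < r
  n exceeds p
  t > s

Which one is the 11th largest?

s

Chaining the given pairs: q < s < r < u < z < p < t < y < v < w < n < x.
The 11th largest is s.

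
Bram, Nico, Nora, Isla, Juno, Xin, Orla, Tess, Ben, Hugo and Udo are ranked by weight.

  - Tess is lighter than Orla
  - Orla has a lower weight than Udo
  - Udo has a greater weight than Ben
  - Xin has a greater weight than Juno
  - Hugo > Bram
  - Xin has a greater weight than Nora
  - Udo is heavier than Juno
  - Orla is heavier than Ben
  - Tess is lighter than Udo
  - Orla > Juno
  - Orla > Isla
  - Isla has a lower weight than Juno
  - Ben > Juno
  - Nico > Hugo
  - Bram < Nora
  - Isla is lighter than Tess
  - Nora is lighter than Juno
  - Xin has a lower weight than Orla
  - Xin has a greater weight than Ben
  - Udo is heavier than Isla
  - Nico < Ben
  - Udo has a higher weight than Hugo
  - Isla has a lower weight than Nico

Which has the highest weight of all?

Isla is not greatest since Isla < Tess; Bram is not greatest since Bram < Nora; Nora is not greatest since Nora < Xin; Juno is not greatest since Juno < Ben; Hugo is not greatest since Hugo < Nico; Tess is not greatest since Tess < Udo; Nico is not greatest since Nico < Ben; Ben is not greatest since Ben < Udo; Xin is not greatest since Xin < Orla; Orla is not greatest since Orla < Udo.
Only Udo has nothing above it, so Udo is the highest weight.

Udo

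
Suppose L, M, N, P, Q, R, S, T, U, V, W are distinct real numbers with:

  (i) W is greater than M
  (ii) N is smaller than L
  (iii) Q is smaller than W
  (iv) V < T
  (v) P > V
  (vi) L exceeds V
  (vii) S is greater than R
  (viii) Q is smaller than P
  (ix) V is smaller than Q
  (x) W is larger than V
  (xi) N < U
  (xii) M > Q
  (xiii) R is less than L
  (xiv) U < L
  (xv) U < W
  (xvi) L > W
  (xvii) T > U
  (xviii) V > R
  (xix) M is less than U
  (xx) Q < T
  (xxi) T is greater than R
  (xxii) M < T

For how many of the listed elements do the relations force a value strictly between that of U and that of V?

The relations place V below U. An element lies strictly between them when it is forced above V and also forced below U.
Above V: {Q, M, P, W, T, L}. Below U: {N, R, Q, M}.
Intersection: {Q, M} — 2.

2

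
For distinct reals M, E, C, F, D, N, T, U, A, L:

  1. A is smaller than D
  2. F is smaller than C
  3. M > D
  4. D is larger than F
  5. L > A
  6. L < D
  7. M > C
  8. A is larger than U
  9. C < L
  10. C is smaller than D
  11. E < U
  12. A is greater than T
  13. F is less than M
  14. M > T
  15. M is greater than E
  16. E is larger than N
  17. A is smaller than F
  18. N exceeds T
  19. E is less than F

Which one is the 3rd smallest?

Piecing the relations together gives one ordering: T < N < E < U < A < F < C < L < D < M.
Counting 3 from the smallest end gives E.

E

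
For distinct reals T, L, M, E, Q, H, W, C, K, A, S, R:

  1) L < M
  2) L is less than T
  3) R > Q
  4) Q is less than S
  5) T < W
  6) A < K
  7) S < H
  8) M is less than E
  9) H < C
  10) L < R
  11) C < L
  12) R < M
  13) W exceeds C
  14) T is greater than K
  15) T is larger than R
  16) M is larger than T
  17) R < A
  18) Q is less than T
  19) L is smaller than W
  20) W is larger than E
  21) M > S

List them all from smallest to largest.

Q < S < H < C < L < R < A < K < T < M < E < W

Each adjacent pair is fixed by a given relation: Q < S; S < H; H < C; C < L; L < R; R < A; A < K; K < T; T < M; M < E; E < W. Chaining them end to end gives the full order.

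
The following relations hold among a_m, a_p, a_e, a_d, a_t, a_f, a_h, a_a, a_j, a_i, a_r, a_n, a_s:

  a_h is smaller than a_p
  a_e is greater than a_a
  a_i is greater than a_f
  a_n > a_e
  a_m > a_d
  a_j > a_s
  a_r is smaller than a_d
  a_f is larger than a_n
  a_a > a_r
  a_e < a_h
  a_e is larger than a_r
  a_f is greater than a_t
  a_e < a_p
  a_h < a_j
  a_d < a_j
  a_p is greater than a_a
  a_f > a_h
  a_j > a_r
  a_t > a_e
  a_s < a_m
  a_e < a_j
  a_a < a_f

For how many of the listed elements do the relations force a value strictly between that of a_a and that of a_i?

Chaining upward from a_a reaches: a_e, a_h, a_n, a_t, a_p, a_f, a_j.
Chaining downward from a_i reaches: a_r, a_e, a_h, a_n, a_t, a_f.
Strictly between a_a and a_i are those in both lists: a_e, a_h, a_n, a_t, a_f — 5 elements.

5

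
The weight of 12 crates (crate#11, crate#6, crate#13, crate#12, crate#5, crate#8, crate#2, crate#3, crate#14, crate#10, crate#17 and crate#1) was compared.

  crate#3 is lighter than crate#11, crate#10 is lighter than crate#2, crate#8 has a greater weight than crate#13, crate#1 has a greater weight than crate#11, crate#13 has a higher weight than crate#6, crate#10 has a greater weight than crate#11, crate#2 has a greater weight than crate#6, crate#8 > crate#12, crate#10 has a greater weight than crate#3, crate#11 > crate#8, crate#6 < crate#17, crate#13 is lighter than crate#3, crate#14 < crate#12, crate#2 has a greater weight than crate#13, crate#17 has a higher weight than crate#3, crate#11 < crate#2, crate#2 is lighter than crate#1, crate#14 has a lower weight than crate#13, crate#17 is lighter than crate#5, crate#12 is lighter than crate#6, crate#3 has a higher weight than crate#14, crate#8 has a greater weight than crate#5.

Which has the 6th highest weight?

The consecutive relations fix a unique order: crate#14 < crate#12 < crate#6 < crate#13 < crate#3 < crate#17 < crate#5 < crate#8 < crate#11 < crate#10 < crate#2 < crate#1.
The 6th largest is crate#5.

crate#5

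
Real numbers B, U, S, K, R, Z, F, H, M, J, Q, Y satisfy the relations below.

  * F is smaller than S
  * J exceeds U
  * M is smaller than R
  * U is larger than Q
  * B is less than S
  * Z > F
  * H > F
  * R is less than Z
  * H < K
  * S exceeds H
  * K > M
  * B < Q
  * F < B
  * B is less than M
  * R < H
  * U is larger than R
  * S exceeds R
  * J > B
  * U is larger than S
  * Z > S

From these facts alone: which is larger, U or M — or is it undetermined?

Chaining the given relations: M < R < H < S < U.
So U is larger.

U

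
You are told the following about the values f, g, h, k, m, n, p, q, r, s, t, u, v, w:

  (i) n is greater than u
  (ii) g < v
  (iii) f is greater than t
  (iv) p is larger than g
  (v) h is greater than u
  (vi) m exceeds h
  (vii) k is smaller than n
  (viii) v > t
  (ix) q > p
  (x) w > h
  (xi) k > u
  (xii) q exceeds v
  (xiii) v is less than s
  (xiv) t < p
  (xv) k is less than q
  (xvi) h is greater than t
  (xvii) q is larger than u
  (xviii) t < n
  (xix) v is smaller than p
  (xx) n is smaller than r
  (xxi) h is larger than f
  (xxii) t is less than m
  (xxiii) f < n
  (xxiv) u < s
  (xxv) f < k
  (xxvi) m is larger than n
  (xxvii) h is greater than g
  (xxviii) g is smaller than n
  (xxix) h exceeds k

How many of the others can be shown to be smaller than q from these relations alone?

7

From q the given relations immediately reach u, v, k, p.
From those, t, g, f — 7 in total.
Nothing else is reachable below q; 7 in all.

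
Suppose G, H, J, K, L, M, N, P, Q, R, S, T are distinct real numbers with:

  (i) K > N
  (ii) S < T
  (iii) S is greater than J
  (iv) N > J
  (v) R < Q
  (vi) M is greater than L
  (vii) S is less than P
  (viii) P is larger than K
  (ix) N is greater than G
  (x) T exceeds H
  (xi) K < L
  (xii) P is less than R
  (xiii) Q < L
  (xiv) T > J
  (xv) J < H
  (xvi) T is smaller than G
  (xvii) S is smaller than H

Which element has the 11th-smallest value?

Piecing the relations together gives one ordering: J < S < H < T < G < N < K < P < R < Q < L < M.
The 11th smallest is L.

L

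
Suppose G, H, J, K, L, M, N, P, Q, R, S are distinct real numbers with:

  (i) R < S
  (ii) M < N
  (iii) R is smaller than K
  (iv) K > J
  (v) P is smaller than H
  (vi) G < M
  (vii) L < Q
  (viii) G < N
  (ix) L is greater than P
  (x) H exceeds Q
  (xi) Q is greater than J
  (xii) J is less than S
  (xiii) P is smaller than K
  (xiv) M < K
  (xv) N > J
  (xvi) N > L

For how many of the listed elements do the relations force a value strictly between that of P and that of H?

The relations place P below H. An element lies strictly between them when it is forced above P and also forced below H.
Above P: {K, L, Q, N}. Below H: {J, L, Q}.
Intersection: {L, Q} — 2.

2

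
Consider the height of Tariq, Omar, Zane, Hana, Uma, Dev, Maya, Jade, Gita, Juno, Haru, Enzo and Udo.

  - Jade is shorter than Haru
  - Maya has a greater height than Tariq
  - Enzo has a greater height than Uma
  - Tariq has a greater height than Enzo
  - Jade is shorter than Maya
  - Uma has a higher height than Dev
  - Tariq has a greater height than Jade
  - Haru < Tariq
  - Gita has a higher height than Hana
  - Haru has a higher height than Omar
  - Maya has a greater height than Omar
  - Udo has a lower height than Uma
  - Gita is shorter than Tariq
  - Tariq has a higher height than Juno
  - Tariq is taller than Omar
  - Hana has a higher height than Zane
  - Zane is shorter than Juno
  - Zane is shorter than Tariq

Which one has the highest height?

Chaining downward from Maya: directly below it, Omar, Jade, Tariq; then Zane, Gita, Juno, Enzo, Haru; then Hana, Uma; then Dev, Udo.
That covers every other element, and nothing is given above Maya, so Maya is the highest height.

Maya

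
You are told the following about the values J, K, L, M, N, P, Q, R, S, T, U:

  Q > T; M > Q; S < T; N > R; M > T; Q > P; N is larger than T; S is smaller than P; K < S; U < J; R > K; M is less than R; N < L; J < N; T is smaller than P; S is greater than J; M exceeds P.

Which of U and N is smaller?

Following the relations from U: U < J < S < T < P < Q < M < R < N.
So U < N; U is the smaller of the two.

U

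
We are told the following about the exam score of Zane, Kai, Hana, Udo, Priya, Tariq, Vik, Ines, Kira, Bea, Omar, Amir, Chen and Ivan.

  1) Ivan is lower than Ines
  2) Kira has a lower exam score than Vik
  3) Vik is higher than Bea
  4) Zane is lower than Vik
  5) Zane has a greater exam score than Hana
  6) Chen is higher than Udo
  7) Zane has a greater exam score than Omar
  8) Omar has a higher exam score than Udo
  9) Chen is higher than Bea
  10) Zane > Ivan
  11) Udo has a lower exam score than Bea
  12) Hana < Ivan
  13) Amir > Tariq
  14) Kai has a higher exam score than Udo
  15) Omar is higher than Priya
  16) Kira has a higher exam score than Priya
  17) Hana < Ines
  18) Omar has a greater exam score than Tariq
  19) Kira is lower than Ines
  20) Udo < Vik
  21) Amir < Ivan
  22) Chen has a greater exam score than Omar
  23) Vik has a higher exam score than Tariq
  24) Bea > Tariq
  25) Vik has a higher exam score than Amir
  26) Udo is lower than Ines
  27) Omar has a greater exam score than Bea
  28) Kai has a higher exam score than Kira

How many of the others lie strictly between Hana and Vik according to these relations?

2

Chaining upward from Hana reaches: Ivan, Zane, Ines.
Chaining downward from Vik reaches: Priya, Tariq, Amir, Udo, Bea, Ivan, Omar, Kira, Zane.
Strictly between Hana and Vik are those in both lists: Ivan, Zane — 2 elements.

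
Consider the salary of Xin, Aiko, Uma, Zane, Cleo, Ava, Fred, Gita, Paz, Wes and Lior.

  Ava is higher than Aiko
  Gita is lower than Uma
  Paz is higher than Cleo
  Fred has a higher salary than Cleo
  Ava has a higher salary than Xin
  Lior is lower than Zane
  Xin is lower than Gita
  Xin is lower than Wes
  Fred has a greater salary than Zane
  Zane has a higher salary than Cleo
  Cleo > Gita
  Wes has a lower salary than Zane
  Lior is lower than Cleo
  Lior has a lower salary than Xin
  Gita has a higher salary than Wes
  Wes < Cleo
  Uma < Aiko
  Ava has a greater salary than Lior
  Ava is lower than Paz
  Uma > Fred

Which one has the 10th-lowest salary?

Chaining the given pairs: Lior < Xin < Wes < Gita < Cleo < Zane < Fred < Uma < Aiko < Ava < Paz.
The 10th smallest is Ava.

Ava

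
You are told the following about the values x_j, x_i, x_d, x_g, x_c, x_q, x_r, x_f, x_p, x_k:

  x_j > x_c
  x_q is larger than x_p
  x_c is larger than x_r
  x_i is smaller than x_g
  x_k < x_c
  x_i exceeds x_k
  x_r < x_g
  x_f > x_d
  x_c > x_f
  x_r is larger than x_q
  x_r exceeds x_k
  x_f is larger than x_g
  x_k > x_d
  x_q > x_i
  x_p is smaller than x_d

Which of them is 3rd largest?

x_f

Chaining the given pairs: x_p < x_d < x_k < x_i < x_q < x_r < x_g < x_f < x_c < x_j.
The 3rd largest is x_f.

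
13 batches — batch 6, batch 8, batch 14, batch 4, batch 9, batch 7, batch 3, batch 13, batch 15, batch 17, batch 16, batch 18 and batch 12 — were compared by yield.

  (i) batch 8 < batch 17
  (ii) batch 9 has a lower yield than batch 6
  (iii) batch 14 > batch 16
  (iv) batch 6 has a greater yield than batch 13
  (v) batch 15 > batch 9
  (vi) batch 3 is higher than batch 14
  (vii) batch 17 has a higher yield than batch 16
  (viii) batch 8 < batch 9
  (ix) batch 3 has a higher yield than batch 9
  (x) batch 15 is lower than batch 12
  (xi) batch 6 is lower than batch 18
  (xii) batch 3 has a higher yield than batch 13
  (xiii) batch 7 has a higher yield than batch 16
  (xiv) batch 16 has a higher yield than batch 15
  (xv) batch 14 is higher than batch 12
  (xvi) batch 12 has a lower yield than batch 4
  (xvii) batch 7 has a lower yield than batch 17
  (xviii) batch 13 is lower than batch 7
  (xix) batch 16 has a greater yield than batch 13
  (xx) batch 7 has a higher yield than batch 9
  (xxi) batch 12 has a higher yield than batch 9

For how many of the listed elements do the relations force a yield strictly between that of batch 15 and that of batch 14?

Chaining upward from batch 15 reaches: batch 16, batch 12, batch 7, batch 4, batch 17, batch 3.
Chaining downward from batch 14 reaches: batch 8, batch 9, batch 13, batch 16, batch 12.
Strictly between batch 15 and batch 14 are those in both lists: batch 16, batch 12 — 2 elements.

2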